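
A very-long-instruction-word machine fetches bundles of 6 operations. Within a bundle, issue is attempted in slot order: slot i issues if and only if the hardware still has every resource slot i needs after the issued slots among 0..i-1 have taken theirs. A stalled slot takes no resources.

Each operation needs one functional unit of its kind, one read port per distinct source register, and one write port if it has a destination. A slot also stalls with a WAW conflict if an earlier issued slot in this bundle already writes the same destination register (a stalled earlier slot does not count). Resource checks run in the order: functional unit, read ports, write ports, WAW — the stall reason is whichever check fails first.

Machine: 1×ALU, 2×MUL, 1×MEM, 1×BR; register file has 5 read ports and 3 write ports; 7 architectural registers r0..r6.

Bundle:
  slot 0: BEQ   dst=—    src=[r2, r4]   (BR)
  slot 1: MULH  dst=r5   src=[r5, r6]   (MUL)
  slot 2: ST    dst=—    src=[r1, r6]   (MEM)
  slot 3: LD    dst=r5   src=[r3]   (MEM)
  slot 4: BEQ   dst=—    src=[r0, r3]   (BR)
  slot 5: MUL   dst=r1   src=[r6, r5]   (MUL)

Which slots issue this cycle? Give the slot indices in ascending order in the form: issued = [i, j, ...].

issued = [0, 1]

  0. BR ⇒ go  {1A/2Mu/1Ld/0B | 3r 3w}
  1. MUL→r5 ⇒ go  {1A/1Mu/1Ld/0B | 1r 2w}
  2. MEM ⇒ no(RD_PORT)  {1A/1Mu/1Ld/0B | 1r 2w}
  3. MEM→r5 ⇒ no(WAW)  {1A/1Mu/1Ld/0B | 1r 2w}
  4. BR ⇒ no(FU)  {1A/1Mu/1Ld/0B | 1r 2w}
  5. MUL→r1 ⇒ no(RD_PORT)  {1A/1Mu/1Ld/0B | 1r 2w}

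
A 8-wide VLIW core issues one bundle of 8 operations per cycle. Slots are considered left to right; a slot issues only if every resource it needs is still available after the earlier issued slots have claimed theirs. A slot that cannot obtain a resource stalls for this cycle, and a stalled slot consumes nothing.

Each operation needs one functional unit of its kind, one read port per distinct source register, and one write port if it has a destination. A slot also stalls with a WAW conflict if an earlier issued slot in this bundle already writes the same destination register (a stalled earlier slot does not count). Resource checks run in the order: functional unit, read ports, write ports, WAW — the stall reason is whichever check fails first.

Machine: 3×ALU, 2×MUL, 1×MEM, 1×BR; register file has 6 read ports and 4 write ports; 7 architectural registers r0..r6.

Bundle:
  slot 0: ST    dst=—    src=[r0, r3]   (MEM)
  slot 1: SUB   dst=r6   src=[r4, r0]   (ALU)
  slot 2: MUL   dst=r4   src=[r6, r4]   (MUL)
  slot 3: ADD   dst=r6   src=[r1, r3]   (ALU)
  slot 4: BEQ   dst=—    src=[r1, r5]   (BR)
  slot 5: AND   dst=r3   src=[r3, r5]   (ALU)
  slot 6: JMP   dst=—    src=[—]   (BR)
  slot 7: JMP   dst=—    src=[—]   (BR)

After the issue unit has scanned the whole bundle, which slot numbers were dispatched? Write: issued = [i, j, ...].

issued = [0, 1, 2, 6]

slot 0 (MEM): ISSUE — free A3,Mu2,Ld0,B1 rp4 wp4
slot 1 (ALU): ISSUE — free A2,Mu2,Ld0,B1 rp2 wp3
slot 2 (MUL): ISSUE — free A2,Mu1,Ld0,B1 rp0 wp2
slot 3 (ALU): stall RD_PORT — free A2,Mu1,Ld0,B1 rp0 wp2
slot 4 (BR): stall RD_PORT — free A2,Mu1,Ld0,B1 rp0 wp2
slot 5 (ALU): stall RD_PORT — free A2,Mu1,Ld0,B1 rp0 wp2
slot 6 (BR): ISSUE — free A2,Mu1,Ld0,B0 rp0 wp2
slot 7 (BR): stall FU — free A2,Mu1,Ld0,B0 rp0 wp2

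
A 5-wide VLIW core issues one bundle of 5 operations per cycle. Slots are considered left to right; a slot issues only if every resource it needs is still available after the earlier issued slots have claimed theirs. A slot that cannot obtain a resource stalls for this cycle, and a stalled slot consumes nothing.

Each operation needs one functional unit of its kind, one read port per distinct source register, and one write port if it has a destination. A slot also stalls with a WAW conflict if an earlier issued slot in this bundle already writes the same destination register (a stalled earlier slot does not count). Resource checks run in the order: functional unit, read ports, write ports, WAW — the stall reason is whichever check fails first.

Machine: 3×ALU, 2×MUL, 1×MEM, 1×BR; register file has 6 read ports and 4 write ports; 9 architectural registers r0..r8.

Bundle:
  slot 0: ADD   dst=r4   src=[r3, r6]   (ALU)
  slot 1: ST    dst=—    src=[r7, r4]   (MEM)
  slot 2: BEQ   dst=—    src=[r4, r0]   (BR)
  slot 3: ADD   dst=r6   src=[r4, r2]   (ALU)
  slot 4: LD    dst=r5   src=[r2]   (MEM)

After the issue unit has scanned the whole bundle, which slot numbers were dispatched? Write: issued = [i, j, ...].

issued = [0, 1, 2]

slot 0 (ALU): ISSUE — free A2,Mu2,Ld1,B1 rp4 wp3
slot 1 (MEM): ISSUE — free A2,Mu2,Ld0,B1 rp2 wp3
slot 2 (BR): ISSUE — free A2,Mu2,Ld0,B0 rp0 wp3
slot 3 (ALU): stall RD_PORT — free A2,Mu2,Ld0,B0 rp0 wp3
slot 4 (MEM): stall FU — free A2,Mu2,Ld0,B0 rp0 wp3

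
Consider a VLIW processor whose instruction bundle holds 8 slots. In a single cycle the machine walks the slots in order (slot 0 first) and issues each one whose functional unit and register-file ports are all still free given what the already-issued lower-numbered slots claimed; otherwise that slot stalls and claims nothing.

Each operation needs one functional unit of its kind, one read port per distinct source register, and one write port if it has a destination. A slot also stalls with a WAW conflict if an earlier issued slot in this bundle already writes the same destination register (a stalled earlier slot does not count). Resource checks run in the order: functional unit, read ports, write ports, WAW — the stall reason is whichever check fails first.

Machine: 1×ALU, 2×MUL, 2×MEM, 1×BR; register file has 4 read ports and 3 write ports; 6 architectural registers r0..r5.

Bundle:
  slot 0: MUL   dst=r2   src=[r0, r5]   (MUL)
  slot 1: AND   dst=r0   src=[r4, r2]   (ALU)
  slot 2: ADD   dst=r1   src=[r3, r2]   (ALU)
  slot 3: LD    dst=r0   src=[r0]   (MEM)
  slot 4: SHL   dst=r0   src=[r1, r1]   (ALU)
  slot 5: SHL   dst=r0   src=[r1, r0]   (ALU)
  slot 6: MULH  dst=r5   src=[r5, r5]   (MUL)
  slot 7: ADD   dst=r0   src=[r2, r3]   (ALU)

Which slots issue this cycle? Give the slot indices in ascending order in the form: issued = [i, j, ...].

issued = [0, 1]

  0. MUL→r2 ⇒ go  {1A/1Mu/2Ld/1B | 2r 2w}
  1. ALU→r0 ⇒ go  {0A/1Mu/2Ld/1B | 0r 1w}
  2. ALU→r1 ⇒ no(FU)  {0A/1Mu/2Ld/1B | 0r 1w}
  3. MEM→r0 ⇒ no(RD_PORT)  {0A/1Mu/2Ld/1B | 0r 1w}
  4. ALU→r0 ⇒ no(FU)  {0A/1Mu/2Ld/1B | 0r 1w}
  5. ALU→r0 ⇒ no(FU)  {0A/1Mu/2Ld/1B | 0r 1w}
  6. MUL→r5 ⇒ no(RD_PORT)  {0A/1Mu/2Ld/1B | 0r 1w}
  7. ALU→r0 ⇒ no(FU)  {0A/1Mu/2Ld/1B | 0r 1w}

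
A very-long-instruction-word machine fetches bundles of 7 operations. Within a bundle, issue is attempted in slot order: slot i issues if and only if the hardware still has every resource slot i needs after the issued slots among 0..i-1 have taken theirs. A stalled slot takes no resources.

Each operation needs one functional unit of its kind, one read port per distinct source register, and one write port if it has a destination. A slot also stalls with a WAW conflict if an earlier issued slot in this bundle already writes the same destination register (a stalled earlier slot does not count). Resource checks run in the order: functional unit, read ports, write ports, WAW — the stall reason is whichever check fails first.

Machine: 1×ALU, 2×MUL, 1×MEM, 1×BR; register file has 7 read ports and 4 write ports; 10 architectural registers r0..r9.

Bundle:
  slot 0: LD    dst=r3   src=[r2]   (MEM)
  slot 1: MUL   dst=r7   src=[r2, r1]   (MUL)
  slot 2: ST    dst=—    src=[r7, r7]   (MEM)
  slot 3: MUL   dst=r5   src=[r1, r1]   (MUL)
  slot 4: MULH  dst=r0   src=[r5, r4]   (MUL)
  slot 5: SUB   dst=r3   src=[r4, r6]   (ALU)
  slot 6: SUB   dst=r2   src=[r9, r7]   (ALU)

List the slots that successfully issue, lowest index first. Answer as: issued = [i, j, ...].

  0. MEM→r3 ⇒ go  {1A/2Mu/0Ld/1B | 6r 3w}
  1. MUL→r7 ⇒ go  {1A/1Mu/0Ld/1B | 4r 2w}
  2. MEM ⇒ no(FU)  {1A/1Mu/0Ld/1B | 4r 2w}
  3. MUL→r5 ⇒ go  {1A/0Mu/0Ld/1B | 3r 1w}
  4. MUL→r0 ⇒ no(FU)  {1A/0Mu/0Ld/1B | 3r 1w}
  5. ALU→r3 ⇒ no(WAW)  {1A/0Mu/0Ld/1B | 3r 1w}
  6. ALU→r2 ⇒ go  {0A/0Mu/0Ld/1B | 1r 0w}

issued = [0, 1, 3, 6]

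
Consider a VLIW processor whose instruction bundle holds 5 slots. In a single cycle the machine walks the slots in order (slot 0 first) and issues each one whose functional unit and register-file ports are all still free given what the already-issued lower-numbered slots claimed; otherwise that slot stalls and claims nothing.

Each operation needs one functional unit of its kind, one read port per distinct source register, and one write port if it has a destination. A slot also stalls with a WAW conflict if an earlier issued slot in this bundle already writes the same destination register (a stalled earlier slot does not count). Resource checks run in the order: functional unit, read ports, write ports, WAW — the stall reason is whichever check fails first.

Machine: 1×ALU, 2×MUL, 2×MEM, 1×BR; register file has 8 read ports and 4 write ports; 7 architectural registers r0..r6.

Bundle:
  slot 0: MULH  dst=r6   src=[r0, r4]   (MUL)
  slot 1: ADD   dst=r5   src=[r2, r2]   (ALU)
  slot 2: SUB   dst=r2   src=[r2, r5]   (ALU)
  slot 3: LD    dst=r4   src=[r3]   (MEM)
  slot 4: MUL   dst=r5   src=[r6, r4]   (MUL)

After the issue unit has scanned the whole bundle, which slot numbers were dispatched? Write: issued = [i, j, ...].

issued = [0, 1, 3]

#0 MUL src=r0,r4 dispatched  <A:1 Mu:1 Ld:2 B:1 rd:6 wr:3>
#1 ALU src=r2,r2 dispatched  <A:0 Mu:1 Ld:2 B:1 rd:5 wr:2>
#2 ALU src=r2,r5 held:FU  <A:0 Mu:1 Ld:2 B:1 rd:5 wr:2>
#3 MEM src=r3 dispatched  <A:0 Mu:1 Ld:1 B:1 rd:4 wr:1>
#4 MUL src=r6,r4 held:WAW  <A:0 Mu:1 Ld:1 B:1 rd:4 wr:1>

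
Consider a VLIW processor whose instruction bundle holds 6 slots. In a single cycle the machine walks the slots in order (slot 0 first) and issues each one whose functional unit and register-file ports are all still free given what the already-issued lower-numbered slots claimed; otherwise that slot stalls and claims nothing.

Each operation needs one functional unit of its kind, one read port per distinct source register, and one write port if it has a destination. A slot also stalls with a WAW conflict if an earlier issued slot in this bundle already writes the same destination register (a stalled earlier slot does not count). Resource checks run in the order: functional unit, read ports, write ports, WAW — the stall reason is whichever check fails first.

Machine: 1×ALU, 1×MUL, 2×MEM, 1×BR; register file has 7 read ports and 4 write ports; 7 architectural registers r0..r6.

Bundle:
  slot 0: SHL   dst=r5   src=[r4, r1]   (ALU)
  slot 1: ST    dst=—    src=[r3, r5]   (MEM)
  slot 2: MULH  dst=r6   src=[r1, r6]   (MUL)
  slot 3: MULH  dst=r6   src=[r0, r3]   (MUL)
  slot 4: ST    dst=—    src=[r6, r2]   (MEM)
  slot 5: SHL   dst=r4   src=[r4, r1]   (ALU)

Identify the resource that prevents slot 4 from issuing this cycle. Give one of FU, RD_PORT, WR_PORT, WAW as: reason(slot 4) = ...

slot 0 (ALU): ISSUE — free A0,Mu1,Ld2,B1 rp5 wp3
slot 1 (MEM): ISSUE — free A0,Mu1,Ld1,B1 rp3 wp3
slot 2 (MUL): ISSUE — free A0,Mu0,Ld1,B1 rp1 wp2
slot 3 (MUL): stall FU — free A0,Mu0,Ld1,B1 rp1 wp2
slot 4 (MEM): stall RD_PORT — free A0,Mu0,Ld1,B1 rp1 wp2
slot 5 (ALU): stall FU — free A0,Mu0,Ld1,B1 rp1 wp2

reason(slot 4) = RD_PORT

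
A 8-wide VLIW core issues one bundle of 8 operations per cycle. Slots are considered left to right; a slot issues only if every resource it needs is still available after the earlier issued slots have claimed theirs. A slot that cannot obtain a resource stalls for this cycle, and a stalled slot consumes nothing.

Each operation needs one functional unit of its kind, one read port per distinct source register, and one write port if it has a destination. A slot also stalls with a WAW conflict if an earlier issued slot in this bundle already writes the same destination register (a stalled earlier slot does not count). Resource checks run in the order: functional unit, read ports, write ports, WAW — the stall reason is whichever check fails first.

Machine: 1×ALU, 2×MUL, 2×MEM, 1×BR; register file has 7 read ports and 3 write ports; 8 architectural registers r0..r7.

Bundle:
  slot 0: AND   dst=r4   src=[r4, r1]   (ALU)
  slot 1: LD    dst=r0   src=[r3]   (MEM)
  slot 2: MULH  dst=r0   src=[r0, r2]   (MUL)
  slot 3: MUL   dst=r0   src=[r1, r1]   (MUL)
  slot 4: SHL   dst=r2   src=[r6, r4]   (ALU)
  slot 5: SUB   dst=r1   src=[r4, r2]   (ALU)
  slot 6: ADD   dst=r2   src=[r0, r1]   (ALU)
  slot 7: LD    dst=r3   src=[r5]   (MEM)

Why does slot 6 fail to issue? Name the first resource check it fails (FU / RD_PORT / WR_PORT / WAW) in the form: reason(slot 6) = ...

reason(slot 6) = FU

  0. ALU→r4 ⇒ go  {0A/2Mu/2Ld/1B | 5r 2w}
  1. MEM→r0 ⇒ go  {0A/2Mu/1Ld/1B | 4r 1w}
  2. MUL→r0 ⇒ no(WAW)  {0A/2Mu/1Ld/1B | 4r 1w}
  3. MUL→r0 ⇒ no(WAW)  {0A/2Mu/1Ld/1B | 4r 1w}
  4. ALU→r2 ⇒ no(FU)  {0A/2Mu/1Ld/1B | 4r 1w}
  5. ALU→r1 ⇒ no(FU)  {0A/2Mu/1Ld/1B | 4r 1w}
  6. ALU→r2 ⇒ no(FU)  {0A/2Mu/1Ld/1B | 4r 1w}
  7. MEM→r3 ⇒ go  {0A/2Mu/0Ld/1B | 3r 0w}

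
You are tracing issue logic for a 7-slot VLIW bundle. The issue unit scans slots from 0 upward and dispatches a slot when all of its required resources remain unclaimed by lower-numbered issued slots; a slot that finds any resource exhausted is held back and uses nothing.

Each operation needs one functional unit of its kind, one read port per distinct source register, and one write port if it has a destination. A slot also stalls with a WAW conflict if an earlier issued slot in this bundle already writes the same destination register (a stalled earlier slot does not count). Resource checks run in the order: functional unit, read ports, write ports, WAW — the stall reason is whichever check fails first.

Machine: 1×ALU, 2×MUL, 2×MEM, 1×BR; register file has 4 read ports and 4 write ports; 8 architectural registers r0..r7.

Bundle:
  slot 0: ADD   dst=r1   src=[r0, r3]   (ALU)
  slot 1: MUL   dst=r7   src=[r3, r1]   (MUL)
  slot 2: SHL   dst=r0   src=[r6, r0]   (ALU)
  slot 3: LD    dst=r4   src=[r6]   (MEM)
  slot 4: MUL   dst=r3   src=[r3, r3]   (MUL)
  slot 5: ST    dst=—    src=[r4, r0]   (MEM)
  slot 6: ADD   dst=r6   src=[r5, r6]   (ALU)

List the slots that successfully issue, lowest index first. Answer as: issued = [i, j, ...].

issued = [0, 1]

(0) want 1×ALU +2rd +1wr — yes → AL0|MU2|ME2|BR1|rd2|wr3
(1) want 1×MUL +2rd +1wr — yes → AL0|MU1|ME2|BR1|rd0|wr2
(2) want 1×ALU +2rd +1wr — FU → AL0|MU1|ME2|BR1|rd0|wr2
(3) want 1×MEM +1rd +1wr — RD_PORT → AL0|MU1|ME2|BR1|rd0|wr2
(4) want 1×MUL +1rd +1wr — RD_PORT → AL0|MU1|ME2|BR1|rd0|wr2
(5) want 1×MEM +2rd +0wr — RD_PORT → AL0|MU1|ME2|BR1|rd0|wr2
(6) want 1×ALU +2rd +1wr — FU → AL0|MU1|ME2|BR1|rd0|wr2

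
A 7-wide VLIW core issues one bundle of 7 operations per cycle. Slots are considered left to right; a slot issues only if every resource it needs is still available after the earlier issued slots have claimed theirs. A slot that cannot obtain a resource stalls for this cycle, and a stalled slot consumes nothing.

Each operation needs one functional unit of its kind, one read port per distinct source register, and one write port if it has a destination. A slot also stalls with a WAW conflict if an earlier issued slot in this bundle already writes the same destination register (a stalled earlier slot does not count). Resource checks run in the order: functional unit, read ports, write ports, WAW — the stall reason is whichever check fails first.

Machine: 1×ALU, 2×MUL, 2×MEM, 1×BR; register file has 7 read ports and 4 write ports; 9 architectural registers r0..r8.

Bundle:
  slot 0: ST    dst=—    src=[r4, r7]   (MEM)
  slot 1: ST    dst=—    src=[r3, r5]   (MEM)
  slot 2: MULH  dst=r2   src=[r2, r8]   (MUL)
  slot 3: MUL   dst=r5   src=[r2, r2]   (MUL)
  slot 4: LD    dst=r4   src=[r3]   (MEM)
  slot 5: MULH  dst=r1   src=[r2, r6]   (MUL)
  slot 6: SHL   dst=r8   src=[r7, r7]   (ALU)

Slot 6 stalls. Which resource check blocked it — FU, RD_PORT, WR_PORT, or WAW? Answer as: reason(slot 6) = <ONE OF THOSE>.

reason(slot 6) = RD_PORT

slot 0 (MEM): ISSUE — free A1,Mu2,Ld1,B1 rp5 wp4
slot 1 (MEM): ISSUE — free A1,Mu2,Ld0,B1 rp3 wp4
slot 2 (MUL): ISSUE — free A1,Mu1,Ld0,B1 rp1 wp3
slot 3 (MUL): ISSUE — free A1,Mu0,Ld0,B1 rp0 wp2
slot 4 (MEM): stall FU — free A1,Mu0,Ld0,B1 rp0 wp2
slot 5 (MUL): stall FU — free A1,Mu0,Ld0,B1 rp0 wp2
slot 6 (ALU): stall RD_PORT — free A1,Mu0,Ld0,B1 rp0 wp2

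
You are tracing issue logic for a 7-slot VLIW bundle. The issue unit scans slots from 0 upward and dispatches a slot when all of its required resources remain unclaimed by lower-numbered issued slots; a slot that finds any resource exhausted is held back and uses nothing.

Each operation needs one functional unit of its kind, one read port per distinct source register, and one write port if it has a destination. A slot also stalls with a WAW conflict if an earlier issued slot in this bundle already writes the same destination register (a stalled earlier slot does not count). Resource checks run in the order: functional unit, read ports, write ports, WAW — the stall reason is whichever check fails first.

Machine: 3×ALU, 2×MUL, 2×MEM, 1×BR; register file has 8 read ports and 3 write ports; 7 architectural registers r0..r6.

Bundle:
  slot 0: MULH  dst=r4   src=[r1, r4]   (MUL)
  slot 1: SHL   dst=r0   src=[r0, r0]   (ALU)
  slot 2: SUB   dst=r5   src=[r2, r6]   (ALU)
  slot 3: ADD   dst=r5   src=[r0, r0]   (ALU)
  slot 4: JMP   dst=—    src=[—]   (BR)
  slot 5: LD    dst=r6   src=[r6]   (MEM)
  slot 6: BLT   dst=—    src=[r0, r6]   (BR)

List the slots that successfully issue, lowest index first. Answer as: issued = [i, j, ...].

[0] MUL needs rd=2 wr=1: ok; after: ALU=3 MUL=1 MEM=2 BR=1, R=6, W=2
[1] ALU needs rd=1 wr=1: ok; after: ALU=2 MUL=1 MEM=2 BR=1, R=5, W=1
[2] ALU needs rd=2 wr=1: ok; after: ALU=1 MUL=1 MEM=2 BR=1, R=3, W=0
[3] ALU needs rd=1 wr=1: WR_PORT; after: ALU=1 MUL=1 MEM=2 BR=1, R=3, W=0
[4] BR needs rd=0 wr=0: ok; after: ALU=1 MUL=1 MEM=2 BR=0, R=3, W=0
[5] MEM needs rd=1 wr=1: WR_PORT; after: ALU=1 MUL=1 MEM=2 BR=0, R=3, W=0
[6] BR needs rd=2 wr=0: FU; after: ALU=1 MUL=1 MEM=2 BR=0, R=3, W=0

issued = [0, 1, 2, 4]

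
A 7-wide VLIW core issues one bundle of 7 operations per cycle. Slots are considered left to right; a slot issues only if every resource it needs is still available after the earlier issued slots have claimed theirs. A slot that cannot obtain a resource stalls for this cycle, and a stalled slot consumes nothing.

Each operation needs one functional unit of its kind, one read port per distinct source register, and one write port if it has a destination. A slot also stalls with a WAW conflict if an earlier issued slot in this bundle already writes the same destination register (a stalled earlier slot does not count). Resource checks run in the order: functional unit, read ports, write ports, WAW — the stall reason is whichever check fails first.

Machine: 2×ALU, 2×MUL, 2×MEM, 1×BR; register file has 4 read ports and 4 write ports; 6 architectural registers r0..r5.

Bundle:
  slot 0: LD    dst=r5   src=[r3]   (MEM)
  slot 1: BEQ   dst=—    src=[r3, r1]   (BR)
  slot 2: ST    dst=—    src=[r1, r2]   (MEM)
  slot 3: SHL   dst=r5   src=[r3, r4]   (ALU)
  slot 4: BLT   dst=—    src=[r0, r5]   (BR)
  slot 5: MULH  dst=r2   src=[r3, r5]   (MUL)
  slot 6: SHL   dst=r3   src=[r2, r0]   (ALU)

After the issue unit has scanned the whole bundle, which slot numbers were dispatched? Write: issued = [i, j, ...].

issued = [0, 1]

[0] MEM needs rd=1 wr=1: ok; after: ALU=2 MUL=2 MEM=1 BR=1, R=3, W=3
[1] BR needs rd=2 wr=0: ok; after: ALU=2 MUL=2 MEM=1 BR=0, R=1, W=3
[2] MEM needs rd=2 wr=0: RD_PORT; after: ALU=2 MUL=2 MEM=1 BR=0, R=1, W=3
[3] ALU needs rd=2 wr=1: RD_PORT; after: ALU=2 MUL=2 MEM=1 BR=0, R=1, W=3
[4] BR needs rd=2 wr=0: FU; after: ALU=2 MUL=2 MEM=1 BR=0, R=1, W=3
[5] MUL needs rd=2 wr=1: RD_PORT; after: ALU=2 MUL=2 MEM=1 BR=0, R=1, W=3
[6] ALU needs rd=2 wr=1: RD_PORT; after: ALU=2 MUL=2 MEM=1 BR=0, R=1, W=3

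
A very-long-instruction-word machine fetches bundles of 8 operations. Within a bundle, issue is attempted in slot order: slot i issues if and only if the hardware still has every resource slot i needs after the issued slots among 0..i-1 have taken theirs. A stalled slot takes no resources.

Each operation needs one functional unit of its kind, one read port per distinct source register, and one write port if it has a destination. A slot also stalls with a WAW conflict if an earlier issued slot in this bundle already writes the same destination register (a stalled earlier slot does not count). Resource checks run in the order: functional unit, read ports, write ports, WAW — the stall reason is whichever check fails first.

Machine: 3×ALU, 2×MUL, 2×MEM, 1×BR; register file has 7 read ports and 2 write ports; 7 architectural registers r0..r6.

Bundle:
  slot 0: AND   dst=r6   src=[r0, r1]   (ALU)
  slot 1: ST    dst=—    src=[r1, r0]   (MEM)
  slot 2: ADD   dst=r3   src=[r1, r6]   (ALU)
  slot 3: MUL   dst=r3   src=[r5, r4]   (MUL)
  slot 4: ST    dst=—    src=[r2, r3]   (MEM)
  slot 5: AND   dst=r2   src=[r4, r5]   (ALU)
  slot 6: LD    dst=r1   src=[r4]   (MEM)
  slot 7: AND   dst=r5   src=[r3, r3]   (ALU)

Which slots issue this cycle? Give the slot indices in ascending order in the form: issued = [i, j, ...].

issued = [0, 1, 2]

[0] ALU needs rd=2 wr=1: ok; after: ALU=2 MUL=2 MEM=2 BR=1, R=5, W=1
[1] MEM needs rd=2 wr=0: ok; after: ALU=2 MUL=2 MEM=1 BR=1, R=3, W=1
[2] ALU needs rd=2 wr=1: ok; after: ALU=1 MUL=2 MEM=1 BR=1, R=1, W=0
[3] MUL needs rd=2 wr=1: RD_PORT; after: ALU=1 MUL=2 MEM=1 BR=1, R=1, W=0
[4] MEM needs rd=2 wr=0: RD_PORT; after: ALU=1 MUL=2 MEM=1 BR=1, R=1, W=0
[5] ALU needs rd=2 wr=1: RD_PORT; after: ALU=1 MUL=2 MEM=1 BR=1, R=1, W=0
[6] MEM needs rd=1 wr=1: WR_PORT; after: ALU=1 MUL=2 MEM=1 BR=1, R=1, W=0
[7] ALU needs rd=1 wr=1: WR_PORT; after: ALU=1 MUL=2 MEM=1 BR=1, R=1, W=0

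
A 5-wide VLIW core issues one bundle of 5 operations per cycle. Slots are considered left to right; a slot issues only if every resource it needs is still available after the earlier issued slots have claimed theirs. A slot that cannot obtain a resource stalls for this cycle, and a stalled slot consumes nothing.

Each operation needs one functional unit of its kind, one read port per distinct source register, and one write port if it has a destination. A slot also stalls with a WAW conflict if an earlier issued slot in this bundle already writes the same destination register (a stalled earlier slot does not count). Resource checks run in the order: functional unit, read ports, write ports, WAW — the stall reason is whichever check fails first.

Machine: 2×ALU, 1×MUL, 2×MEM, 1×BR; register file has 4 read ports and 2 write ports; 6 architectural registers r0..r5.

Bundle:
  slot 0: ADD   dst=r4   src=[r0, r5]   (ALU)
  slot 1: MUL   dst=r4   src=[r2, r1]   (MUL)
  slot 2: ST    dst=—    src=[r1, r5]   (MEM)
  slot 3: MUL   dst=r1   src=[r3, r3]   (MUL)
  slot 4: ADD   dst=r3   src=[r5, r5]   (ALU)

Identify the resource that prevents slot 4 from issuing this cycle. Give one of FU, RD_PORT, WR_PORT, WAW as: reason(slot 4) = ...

reason(slot 4) = RD_PORT

  0. ALU→r4 ⇒ go  {1A/1Mu/2Ld/1B | 2r 1w}
  1. MUL→r4 ⇒ no(WAW)  {1A/1Mu/2Ld/1B | 2r 1w}
  2. MEM ⇒ go  {1A/1Mu/1Ld/1B | 0r 1w}
  3. MUL→r1 ⇒ no(RD_PORT)  {1A/1Mu/1Ld/1B | 0r 1w}
  4. ALU→r3 ⇒ no(RD_PORT)  {1A/1Mu/1Ld/1B | 0r 1w}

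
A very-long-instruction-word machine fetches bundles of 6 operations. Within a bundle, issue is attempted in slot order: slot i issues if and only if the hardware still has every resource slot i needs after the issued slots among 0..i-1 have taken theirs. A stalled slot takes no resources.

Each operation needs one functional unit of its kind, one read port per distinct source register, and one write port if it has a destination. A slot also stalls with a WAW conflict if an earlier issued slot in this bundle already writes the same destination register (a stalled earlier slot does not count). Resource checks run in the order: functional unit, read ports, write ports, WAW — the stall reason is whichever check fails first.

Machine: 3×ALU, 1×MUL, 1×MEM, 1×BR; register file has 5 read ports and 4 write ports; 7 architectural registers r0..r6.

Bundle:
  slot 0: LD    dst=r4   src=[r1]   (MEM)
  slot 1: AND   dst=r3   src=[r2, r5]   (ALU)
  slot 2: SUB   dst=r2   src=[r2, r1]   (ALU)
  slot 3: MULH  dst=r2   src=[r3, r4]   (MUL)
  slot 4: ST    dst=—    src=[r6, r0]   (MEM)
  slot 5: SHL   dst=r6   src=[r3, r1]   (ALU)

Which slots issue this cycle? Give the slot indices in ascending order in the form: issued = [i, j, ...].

[0] MEM needs rd=1 wr=1: ok; after: ALU=3 MUL=1 MEM=0 BR=1, R=4, W=3
[1] ALU needs rd=2 wr=1: ok; after: ALU=2 MUL=1 MEM=0 BR=1, R=2, W=2
[2] ALU needs rd=2 wr=1: ok; after: ALU=1 MUL=1 MEM=0 BR=1, R=0, W=1
[3] MUL needs rd=2 wr=1: RD_PORT; after: ALU=1 MUL=1 MEM=0 BR=1, R=0, W=1
[4] MEM needs rd=2 wr=0: FU; after: ALU=1 MUL=1 MEM=0 BR=1, R=0, W=1
[5] ALU needs rd=2 wr=1: RD_PORT; after: ALU=1 MUL=1 MEM=0 BR=1, R=0, W=1

issued = [0, 1, 2]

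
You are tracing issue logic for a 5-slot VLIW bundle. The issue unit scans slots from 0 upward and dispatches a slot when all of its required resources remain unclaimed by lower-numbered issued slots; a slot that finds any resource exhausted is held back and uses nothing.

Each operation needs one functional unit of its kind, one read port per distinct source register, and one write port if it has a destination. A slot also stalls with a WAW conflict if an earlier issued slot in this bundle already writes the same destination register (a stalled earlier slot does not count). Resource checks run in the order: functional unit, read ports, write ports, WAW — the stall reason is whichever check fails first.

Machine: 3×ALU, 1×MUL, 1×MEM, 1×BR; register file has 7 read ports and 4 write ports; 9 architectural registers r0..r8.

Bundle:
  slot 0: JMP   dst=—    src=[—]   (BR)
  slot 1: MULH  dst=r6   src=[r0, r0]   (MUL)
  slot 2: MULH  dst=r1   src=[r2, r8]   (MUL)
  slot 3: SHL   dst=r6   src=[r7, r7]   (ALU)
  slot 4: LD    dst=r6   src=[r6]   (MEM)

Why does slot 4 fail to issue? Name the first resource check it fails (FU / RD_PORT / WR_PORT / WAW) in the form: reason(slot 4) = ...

reason(slot 4) = WAW

#0 BR src=- dispatched  <A:3 Mu:1 Ld:1 B:0 rd:7 wr:4>
#1 MUL src=r0,r0 dispatched  <A:3 Mu:0 Ld:1 B:0 rd:6 wr:3>
#2 MUL src=r2,r8 held:FU  <A:3 Mu:0 Ld:1 B:0 rd:6 wr:3>
#3 ALU src=r7,r7 held:WAW  <A:3 Mu:0 Ld:1 B:0 rd:6 wr:3>
#4 MEM src=r6 held:WAW  <A:3 Mu:0 Ld:1 B:0 rd:6 wr:3>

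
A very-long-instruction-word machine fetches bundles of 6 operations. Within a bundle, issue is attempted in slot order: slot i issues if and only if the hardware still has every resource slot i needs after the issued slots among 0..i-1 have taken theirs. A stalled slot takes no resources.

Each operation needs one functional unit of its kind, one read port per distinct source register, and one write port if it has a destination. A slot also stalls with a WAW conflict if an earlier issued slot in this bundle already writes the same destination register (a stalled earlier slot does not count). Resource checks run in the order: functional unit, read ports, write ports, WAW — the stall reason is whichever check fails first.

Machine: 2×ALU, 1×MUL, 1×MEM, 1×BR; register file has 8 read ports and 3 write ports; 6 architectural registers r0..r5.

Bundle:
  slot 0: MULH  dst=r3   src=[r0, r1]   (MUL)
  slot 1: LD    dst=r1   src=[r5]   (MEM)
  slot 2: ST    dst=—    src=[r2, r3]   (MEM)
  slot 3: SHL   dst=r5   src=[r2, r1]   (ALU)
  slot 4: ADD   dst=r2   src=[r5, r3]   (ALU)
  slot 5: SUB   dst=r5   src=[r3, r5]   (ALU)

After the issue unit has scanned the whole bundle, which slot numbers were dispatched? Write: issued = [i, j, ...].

[0] MUL needs rd=2 wr=1: ok; after: ALU=2 MUL=0 MEM=1 BR=1, R=6, W=2
[1] MEM needs rd=1 wr=1: ok; after: ALU=2 MUL=0 MEM=0 BR=1, R=5, W=1
[2] MEM needs rd=2 wr=0: FU; after: ALU=2 MUL=0 MEM=0 BR=1, R=5, W=1
[3] ALU needs rd=2 wr=1: ok; after: ALU=1 MUL=0 MEM=0 BR=1, R=3, W=0
[4] ALU needs rd=2 wr=1: WR_PORT; after: ALU=1 MUL=0 MEM=0 BR=1, R=3, W=0
[5] ALU needs rd=2 wr=1: WR_PORT; after: ALU=1 MUL=0 MEM=0 BR=1, R=3, W=0

issued = [0, 1, 3]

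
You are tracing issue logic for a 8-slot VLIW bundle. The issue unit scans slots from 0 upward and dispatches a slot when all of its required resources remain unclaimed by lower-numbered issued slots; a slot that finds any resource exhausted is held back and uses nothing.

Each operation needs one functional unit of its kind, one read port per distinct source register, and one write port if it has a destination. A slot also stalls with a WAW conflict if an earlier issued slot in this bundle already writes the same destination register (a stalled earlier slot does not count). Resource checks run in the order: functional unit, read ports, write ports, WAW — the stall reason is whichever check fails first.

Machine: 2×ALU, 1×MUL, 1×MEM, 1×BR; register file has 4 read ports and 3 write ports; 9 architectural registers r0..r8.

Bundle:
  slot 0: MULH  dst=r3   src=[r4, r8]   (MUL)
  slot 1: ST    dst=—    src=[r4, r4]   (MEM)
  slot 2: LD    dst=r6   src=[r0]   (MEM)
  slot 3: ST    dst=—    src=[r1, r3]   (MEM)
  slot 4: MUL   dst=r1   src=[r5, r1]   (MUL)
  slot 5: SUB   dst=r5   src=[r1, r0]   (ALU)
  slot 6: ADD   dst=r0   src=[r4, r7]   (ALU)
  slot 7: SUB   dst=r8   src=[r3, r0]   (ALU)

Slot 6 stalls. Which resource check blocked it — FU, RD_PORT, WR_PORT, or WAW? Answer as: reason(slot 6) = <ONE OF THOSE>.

[0] MUL needs rd=2 wr=1: ok; after: ALU=2 MUL=0 MEM=1 BR=1, R=2, W=2
[1] MEM needs rd=1 wr=0: ok; after: ALU=2 MUL=0 MEM=0 BR=1, R=1, W=2
[2] MEM needs rd=1 wr=1: FU; after: ALU=2 MUL=0 MEM=0 BR=1, R=1, W=2
[3] MEM needs rd=2 wr=0: FU; after: ALU=2 MUL=0 MEM=0 BR=1, R=1, W=2
[4] MUL needs rd=2 wr=1: FU; after: ALU=2 MUL=0 MEM=0 BR=1, R=1, W=2
[5] ALU needs rd=2 wr=1: RD_PORT; after: ALU=2 MUL=0 MEM=0 BR=1, R=1, W=2
[6] ALU needs rd=2 wr=1: RD_PORT; after: ALU=2 MUL=0 MEM=0 BR=1, R=1, W=2
[7] ALU needs rd=2 wr=1: RD_PORT; after: ALU=2 MUL=0 MEM=0 BR=1, R=1, W=2

reason(slot 6) = RD_PORT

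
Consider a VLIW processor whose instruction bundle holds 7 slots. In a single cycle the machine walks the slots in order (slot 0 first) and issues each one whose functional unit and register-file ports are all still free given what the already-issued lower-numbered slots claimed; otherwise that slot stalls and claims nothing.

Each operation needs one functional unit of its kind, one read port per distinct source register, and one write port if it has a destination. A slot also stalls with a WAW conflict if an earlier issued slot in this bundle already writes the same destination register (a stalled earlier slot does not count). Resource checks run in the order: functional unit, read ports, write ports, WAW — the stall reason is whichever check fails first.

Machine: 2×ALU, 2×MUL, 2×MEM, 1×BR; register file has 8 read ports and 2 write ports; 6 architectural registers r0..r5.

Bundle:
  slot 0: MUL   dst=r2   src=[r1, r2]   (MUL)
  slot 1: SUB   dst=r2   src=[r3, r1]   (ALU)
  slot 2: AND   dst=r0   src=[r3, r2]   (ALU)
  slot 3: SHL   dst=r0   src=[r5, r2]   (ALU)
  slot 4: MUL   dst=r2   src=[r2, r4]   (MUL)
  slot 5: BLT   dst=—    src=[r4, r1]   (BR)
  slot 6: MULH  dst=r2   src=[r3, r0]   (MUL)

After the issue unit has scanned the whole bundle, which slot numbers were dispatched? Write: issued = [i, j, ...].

  0. MUL→r2 ⇒ go  {2A/1Mu/2Ld/1B | 6r 1w}
  1. ALU→r2 ⇒ no(WAW)  {2A/1Mu/2Ld/1B | 6r 1w}
  2. ALU→r0 ⇒ go  {1A/1Mu/2Ld/1B | 4r 0w}
  3. ALU→r0 ⇒ no(WR_PORT)  {1A/1Mu/2Ld/1B | 4r 0w}
  4. MUL→r2 ⇒ no(WR_PORT)  {1A/1Mu/2Ld/1B | 4r 0w}
  5. BR ⇒ go  {1A/1Mu/2Ld/0B | 2r 0w}
  6. MUL→r2 ⇒ no(WR_PORT)  {1A/1Mu/2Ld/0B | 2r 0w}

issued = [0, 2, 5]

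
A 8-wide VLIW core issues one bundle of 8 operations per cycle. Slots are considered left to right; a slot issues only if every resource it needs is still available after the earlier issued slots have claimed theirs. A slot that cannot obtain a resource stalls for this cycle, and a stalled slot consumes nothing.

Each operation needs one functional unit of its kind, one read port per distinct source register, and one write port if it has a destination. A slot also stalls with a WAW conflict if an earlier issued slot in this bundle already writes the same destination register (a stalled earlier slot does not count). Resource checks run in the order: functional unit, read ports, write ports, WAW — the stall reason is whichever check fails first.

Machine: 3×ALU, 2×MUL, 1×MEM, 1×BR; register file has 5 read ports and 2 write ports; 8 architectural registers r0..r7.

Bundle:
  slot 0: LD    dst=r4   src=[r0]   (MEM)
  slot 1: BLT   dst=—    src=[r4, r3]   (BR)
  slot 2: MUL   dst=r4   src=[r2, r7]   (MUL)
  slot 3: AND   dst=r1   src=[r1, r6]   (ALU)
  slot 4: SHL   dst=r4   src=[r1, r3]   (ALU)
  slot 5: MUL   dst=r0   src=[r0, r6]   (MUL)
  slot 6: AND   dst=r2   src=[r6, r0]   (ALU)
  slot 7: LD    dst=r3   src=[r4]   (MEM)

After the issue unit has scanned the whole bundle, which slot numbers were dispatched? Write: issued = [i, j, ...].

slot 0 (MEM): ISSUE — free A3,Mu2,Ld0,B1 rp4 wp1
slot 1 (BR): ISSUE — free A3,Mu2,Ld0,B0 rp2 wp1
slot 2 (MUL): stall WAW — free A3,Mu2,Ld0,B0 rp2 wp1
slot 3 (ALU): ISSUE — free A2,Mu2,Ld0,B0 rp0 wp0
slot 4 (ALU): stall RD_PORT — free A2,Mu2,Ld0,B0 rp0 wp0
slot 5 (MUL): stall RD_PORT — free A2,Mu2,Ld0,B0 rp0 wp0
slot 6 (ALU): stall RD_PORT — free A2,Mu2,Ld0,B0 rp0 wp0
slot 7 (MEM): stall FU — free A2,Mu2,Ld0,B0 rp0 wp0

issued = [0, 1, 3]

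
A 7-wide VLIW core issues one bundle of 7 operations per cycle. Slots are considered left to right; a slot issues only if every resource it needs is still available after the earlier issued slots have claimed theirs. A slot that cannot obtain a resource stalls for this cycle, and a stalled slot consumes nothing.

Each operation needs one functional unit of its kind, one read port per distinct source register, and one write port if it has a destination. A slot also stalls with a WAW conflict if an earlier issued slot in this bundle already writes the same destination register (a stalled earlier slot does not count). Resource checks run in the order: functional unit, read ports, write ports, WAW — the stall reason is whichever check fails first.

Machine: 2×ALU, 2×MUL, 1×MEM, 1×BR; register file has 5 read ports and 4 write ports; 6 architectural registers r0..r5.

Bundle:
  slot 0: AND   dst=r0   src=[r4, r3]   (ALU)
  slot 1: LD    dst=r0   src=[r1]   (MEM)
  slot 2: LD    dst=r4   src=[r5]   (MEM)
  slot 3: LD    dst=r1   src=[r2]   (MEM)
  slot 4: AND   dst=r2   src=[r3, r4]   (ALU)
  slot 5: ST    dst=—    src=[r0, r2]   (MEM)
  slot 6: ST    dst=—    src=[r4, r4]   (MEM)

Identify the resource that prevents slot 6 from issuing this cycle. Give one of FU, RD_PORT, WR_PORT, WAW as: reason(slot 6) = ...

reason(slot 6) = FU

  0. ALU→r0 ⇒ go  {1A/2Mu/1Ld/1B | 3r 3w}
  1. MEM→r0 ⇒ no(WAW)  {1A/2Mu/1Ld/1B | 3r 3w}
  2. MEM→r4 ⇒ go  {1A/2Mu/0Ld/1B | 2r 2w}
  3. MEM→r1 ⇒ no(FU)  {1A/2Mu/0Ld/1B | 2r 2w}
  4. ALU→r2 ⇒ go  {0A/2Mu/0Ld/1B | 0r 1w}
  5. MEM ⇒ no(FU)  {0A/2Mu/0Ld/1B | 0r 1w}
  6. MEM ⇒ no(FU)  {0A/2Mu/0Ld/1B | 0r 1w}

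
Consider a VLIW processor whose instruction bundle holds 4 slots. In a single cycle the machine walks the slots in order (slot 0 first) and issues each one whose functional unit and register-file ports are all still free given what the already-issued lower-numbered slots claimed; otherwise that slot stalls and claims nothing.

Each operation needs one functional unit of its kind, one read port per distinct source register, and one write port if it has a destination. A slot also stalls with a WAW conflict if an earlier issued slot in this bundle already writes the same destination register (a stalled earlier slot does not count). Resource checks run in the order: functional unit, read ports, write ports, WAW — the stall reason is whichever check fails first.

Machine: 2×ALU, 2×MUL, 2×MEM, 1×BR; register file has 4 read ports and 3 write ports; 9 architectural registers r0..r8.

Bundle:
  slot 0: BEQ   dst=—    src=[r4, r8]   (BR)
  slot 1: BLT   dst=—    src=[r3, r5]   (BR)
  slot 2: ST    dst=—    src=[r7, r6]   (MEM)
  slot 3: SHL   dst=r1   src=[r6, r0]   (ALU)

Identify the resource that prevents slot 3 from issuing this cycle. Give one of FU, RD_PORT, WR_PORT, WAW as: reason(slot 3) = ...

[0] BR needs rd=2 wr=0: ok; after: ALU=2 MUL=2 MEM=2 BR=0, R=2, W=3
[1] BR needs rd=2 wr=0: FU; after: ALU=2 MUL=2 MEM=2 BR=0, R=2, W=3
[2] MEM needs rd=2 wr=0: ok; after: ALU=2 MUL=2 MEM=1 BR=0, R=0, W=3
[3] ALU needs rd=2 wr=1: RD_PORT; after: ALU=2 MUL=2 MEM=1 BR=0, R=0, W=3

reason(slot 3) = RD_PORT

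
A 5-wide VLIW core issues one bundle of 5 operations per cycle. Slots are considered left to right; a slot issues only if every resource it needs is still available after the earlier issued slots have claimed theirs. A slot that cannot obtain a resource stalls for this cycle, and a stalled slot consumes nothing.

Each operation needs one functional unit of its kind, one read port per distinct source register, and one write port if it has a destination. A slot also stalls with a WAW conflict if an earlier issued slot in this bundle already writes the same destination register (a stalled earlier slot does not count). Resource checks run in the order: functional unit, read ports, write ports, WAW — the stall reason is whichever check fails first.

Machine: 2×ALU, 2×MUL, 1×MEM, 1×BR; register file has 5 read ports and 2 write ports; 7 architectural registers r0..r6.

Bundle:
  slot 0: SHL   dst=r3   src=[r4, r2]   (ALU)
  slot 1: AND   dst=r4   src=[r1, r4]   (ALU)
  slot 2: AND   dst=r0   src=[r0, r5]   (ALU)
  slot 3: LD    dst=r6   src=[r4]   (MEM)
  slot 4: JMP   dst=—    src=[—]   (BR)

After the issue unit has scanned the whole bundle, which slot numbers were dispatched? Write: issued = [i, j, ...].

slot 0 (ALU): ISSUE — free A1,Mu2,Ld1,B1 rp3 wp1
slot 1 (ALU): ISSUE — free A0,Mu2,Ld1,B1 rp1 wp0
slot 2 (ALU): stall FU — free A0,Mu2,Ld1,B1 rp1 wp0
slot 3 (MEM): stall WR_PORT — free A0,Mu2,Ld1,B1 rp1 wp0
slot 4 (BR): ISSUE — free A0,Mu2,Ld1,B0 rp1 wp0

issued = [0, 1, 4]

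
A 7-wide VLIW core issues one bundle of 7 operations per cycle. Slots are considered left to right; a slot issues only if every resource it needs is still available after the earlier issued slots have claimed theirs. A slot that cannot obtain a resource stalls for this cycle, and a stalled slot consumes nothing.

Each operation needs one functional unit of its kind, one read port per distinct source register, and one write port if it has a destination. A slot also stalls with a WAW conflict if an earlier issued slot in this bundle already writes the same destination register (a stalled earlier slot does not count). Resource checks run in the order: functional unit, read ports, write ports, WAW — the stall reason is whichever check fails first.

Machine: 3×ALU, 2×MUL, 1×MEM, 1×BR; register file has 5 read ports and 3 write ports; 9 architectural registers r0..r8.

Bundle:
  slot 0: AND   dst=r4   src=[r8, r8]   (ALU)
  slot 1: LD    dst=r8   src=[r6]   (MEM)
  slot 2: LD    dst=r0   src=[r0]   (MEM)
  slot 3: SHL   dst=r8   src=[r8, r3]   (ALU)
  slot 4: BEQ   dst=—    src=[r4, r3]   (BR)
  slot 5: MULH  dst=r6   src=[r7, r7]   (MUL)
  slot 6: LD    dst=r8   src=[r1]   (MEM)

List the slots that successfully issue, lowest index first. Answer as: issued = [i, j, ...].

  0. ALU→r4 ⇒ go  {2A/2Mu/1Ld/1B | 4r 2w}
  1. MEM→r8 ⇒ go  {2A/2Mu/0Ld/1B | 3r 1w}
  2. MEM→r0 ⇒ no(FU)  {2A/2Mu/0Ld/1B | 3r 1w}
  3. ALU→r8 ⇒ no(WAW)  {2A/2Mu/0Ld/1B | 3r 1w}
  4. BR ⇒ go  {2A/2Mu/0Ld/0B | 1r 1w}
  5. MUL→r6 ⇒ go  {2A/1Mu/0Ld/0B | 0r 0w}
  6. MEM→r8 ⇒ no(FU)  {2A/1Mu/0Ld/0B | 0r 0w}

issued = [0, 1, 4, 5]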